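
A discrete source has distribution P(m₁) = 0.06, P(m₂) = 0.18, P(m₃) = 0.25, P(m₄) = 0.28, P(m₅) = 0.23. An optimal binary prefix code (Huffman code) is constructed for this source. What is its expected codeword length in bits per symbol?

2.24 bits/symbol

Repeatedly combine the two least-probable nodes; the expected code length is the sum of the merged weights.
merge 3/50 + 9/50 → 6/25
merge 23/100 + 6/25 → 47/100
merge 1/4 + 7/25 → 53/100
merge 47/100 + 53/100 → 1
L = 6/25 + 47/100 + 53/100 + 1 = 56/25 = 2.24 bits/symbol.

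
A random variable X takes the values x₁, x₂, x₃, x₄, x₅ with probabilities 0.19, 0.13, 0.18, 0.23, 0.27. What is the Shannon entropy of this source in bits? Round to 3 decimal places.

H = −Σ pᵢ log₂ pᵢ.
−0.19·log₂(0.19) = 0.4552
−0.13·log₂(0.13) = 0.3826
−0.18·log₂(0.18) = 0.4453
−0.23·log₂(0.23) = 0.4877
−0.27·log₂(0.27) = 0.5100
Sum ≈ 2.2809 → 2.281 bits.

2.281 bits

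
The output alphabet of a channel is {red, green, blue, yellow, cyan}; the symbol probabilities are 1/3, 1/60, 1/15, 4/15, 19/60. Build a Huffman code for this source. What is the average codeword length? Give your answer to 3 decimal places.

2.083 bits/symbol

Repeatedly combine the two least-probable nodes; the expected code length is the sum of the merged weights.
merge 1/60 + 1/15 → 1/12
merge 1/12 + 4/15 → 7/20
merge 19/60 + 1/3 → 13/20
merge 7/20 + 13/20 → 1
L = 1/12 + 7/20 + 13/20 + 1 = 25/12 ≈ 2.083 bits/symbol.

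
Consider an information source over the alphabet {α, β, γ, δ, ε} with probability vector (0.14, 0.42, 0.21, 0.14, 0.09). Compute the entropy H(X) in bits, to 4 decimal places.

2.1053 bits

H = −Σ pᵢ log₂ pᵢ.
−0.14·log₂(0.14) = 0.3971
−0.42·log₂(0.42) = 0.5256
−0.21·log₂(0.21) = 0.4728
−0.14·log₂(0.14) = 0.3971
−0.09·log₂(0.09) = 0.3127
Sum ≈ 2.1053 → 2.1053 bits.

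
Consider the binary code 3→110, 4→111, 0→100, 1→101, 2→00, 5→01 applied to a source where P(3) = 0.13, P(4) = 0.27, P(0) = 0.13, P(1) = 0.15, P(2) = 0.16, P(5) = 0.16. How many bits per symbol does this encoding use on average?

2.68 bits/symbol

L̄ = Σ pᵢ·ℓᵢ = 0.13·3 + 0.27·3 + 0.13·3 + 0.15·3 + 0.16·2 + 0.16·2 = 2.68 bits/symbol.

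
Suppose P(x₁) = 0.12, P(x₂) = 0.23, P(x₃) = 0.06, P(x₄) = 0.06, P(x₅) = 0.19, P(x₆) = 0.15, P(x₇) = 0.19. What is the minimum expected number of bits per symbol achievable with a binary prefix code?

Repeatedly combine the two least-probable nodes; the expected code length is the sum of the merged weights.
merge 3/50 + 3/50 → 3/25
merge 3/25 + 3/25 → 6/25
merge 3/20 + 19/100 → 17/50
merge 19/100 + 23/100 → 21/50
merge 6/25 + 17/50 → 29/50
merge 21/50 + 29/50 → 1
L = 3/25 + 6/25 + 17/50 + 21/50 + 29/50 + 1 = 27/10 = 2.7 bits/symbol.

2.7 bits/symbol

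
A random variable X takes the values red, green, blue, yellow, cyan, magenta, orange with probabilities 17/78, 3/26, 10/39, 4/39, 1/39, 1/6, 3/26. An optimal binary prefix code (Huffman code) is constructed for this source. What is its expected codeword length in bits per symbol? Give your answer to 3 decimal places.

Repeatedly combine the two least-probable nodes; the expected code length is the sum of the merged weights.
merge 1/39 + 4/39 → 5/39
merge 3/26 + 3/26 → 3/13
merge 5/39 + 1/6 → 23/78
merge 17/78 + 3/13 → 35/78
merge 10/39 + 23/78 → 43/78
merge 35/78 + 43/78 → 1
L = 5/39 + 3/13 + 23/78 + 35/78 + 43/78 + 1 = 69/26 ≈ 2.654 bits/symbol.

2.654 bits/symbol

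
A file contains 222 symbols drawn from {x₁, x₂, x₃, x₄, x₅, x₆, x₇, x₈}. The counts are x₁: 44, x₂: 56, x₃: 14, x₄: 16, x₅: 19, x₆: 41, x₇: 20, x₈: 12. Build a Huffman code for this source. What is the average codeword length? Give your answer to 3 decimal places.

Probabilities are the counts divided by 222.
Repeatedly combine the two least-probable nodes; the expected code length is the sum of the merged weights.
merge 2/37 + 7/111 → 13/111
merge 8/111 + 19/222 → 35/222
merge 10/111 + 13/111 → 23/111
merge 35/222 + 41/222 → 38/111
merge 22/111 + 23/111 → 15/37
merge 28/111 + 38/111 → 22/37
merge 15/37 + 22/37 → 1
L = 13/111 + 35/222 + 23/111 + 38/111 + 15/37 + 22/37 + 1 = 209/74 ≈ 2.824 bits/symbol.

2.824 bits/symbol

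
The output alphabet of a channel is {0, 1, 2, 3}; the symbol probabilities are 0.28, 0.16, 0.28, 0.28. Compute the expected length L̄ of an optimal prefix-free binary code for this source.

2 bits/symbol

Repeatedly combine the two least-probable nodes; the expected code length is the sum of the merged weights.
merge 4/25 + 7/25 → 11/25
merge 7/25 + 7/25 → 14/25
merge 11/25 + 14/25 → 1
L = 11/25 + 14/25 + 1 = 2 bits/symbol.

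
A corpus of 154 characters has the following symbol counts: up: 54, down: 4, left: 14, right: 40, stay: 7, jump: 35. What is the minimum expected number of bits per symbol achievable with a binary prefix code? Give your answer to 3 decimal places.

2.234 bits/symbol

Probabilities are the counts divided by 154.
Repeatedly combine the two least-probable nodes; the expected code length is the sum of the merged weights.
merge 2/77 + 1/22 → 1/14
merge 1/14 + 1/11 → 25/154
merge 25/154 + 5/22 → 30/77
merge 20/77 + 27/77 → 47/77
merge 30/77 + 47/77 → 1
L = 1/14 + 25/154 + 30/77 + 47/77 + 1 = 172/77 ≈ 2.234 bits/symbol.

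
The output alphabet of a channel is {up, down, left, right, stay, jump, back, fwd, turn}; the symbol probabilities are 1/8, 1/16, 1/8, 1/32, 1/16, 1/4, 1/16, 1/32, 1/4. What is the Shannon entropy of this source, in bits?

2.8125 bits

Each probability is a power of 1/2, so log₂(1/p) is an integer.
H = Σ p·log₂(1/p) = 1/8·3 + 1/16·4 + 1/8·3 + 1/32·5 + 1/16·4 + 1/4·2 + 1/16·4 + 1/32·5 + 1/4·2 = 2.8125 bits.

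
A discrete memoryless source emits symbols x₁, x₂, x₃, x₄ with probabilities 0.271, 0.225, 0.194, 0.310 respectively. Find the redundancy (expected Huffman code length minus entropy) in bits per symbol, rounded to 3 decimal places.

Entropy H = −Σ p log₂ p ≈ 1.9774 bits.
Huffman merges: 97/500+9/40→419/1000; 271/1000+31/100→581/1000; 419/1000+581/1000→1. L = 2 ≈ 2.0000.
L − H = 2.0000 − 1.9774 = 0.023 bits.

0.023 bits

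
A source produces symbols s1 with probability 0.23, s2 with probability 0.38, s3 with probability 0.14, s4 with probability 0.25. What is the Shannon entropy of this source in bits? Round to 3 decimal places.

H = −Σ pᵢ log₂ pᵢ.
−0.23·log₂(0.23) = 0.4877
−0.38·log₂(0.38) = 0.5305
−0.14·log₂(0.14) = 0.3971
−0.25·log₂(0.25) = 0.5000
Sum ≈ 1.9152 → 1.915 bits.

1.915 bits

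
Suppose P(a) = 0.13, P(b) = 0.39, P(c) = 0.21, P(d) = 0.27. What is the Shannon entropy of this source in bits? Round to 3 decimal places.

1.895 bits

H = −Σ pᵢ log₂ pᵢ.
−0.13·log₂(0.13) = 0.3826
−0.39·log₂(0.39) = 0.5298
−0.21·log₂(0.21) = 0.4728
−0.27·log₂(0.27) = 0.5100
Sum ≈ 1.8953 → 1.895 bits.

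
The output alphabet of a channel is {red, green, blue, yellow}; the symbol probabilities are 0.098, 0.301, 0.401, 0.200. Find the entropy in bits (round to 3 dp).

H = −Σ pᵢ log₂ pᵢ.
−0.098·log₂(0.098) = 0.3284
−0.301·log₂(0.301) = 0.5214
−0.401·log₂(0.401) = 0.5286
−0.200·log₂(0.200) = 0.4644
Sum ≈ 1.8428 → 1.843 bits.

1.843 bits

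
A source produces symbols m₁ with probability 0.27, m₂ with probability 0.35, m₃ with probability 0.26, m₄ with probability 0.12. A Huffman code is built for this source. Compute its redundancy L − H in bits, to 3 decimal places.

Entropy H = −Σ p log₂ p ≈ 1.9125 bits.
Huffman merges: 3/25+13/50→19/50; 27/100+7/20→31/50; 19/50+31/50→1. L = 2 ≈ 2.0000.
L − H = 2.0000 − 1.9125 = 0.088 bits.

0.088 bits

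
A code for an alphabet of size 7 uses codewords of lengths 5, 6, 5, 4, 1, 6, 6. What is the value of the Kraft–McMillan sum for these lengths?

0.671875

With common denominator 2^6 = 64: Σ 2^(−ℓᵢ) = 2/64 + 1/64 + 2/64 + 4/64 + 32/64 + 1/64 + 1/64 = 43/64 = 0.671875.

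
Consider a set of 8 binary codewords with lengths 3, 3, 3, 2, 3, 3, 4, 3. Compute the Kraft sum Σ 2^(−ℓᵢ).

1.0625

With common denominator 2^4 = 16: Σ 2^(−ℓᵢ) = 2/16 + 2/16 + 2/16 + 4/16 + 2/16 + 2/16 + 1/16 + 2/16 = 17/16 = 1.0625.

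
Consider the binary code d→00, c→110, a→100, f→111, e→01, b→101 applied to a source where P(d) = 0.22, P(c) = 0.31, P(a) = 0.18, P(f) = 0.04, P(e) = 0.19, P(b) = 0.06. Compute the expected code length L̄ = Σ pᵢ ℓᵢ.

2.59 bits/symbol

L̄ = Σ pᵢ·ℓᵢ = 0.22·2 + 0.31·3 + 0.18·3 + 0.04·3 + 0.19·2 + 0.06·3 = 2.59 bits/symbol.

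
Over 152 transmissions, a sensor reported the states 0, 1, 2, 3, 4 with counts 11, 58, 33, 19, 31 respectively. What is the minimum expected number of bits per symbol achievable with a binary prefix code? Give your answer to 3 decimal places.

2.197 bits/symbol

Probabilities are the counts divided by 152.
Repeatedly combine the two least-probable nodes; the expected code length is the sum of the merged weights.
merge 11/152 + 1/8 → 15/76
merge 15/76 + 31/152 → 61/152
merge 33/152 + 29/76 → 91/152
merge 61/152 + 91/152 → 1
L = 15/76 + 61/152 + 91/152 + 1 = 167/76 ≈ 2.197 bits/symbol.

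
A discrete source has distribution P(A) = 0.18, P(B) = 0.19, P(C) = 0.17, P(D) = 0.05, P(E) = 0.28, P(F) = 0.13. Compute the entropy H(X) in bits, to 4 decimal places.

2.4481 bits

H = −Σ pᵢ log₂ pᵢ.
−0.18·log₂(0.18) = 0.4453
−0.19·log₂(0.19) = 0.4552
−0.17·log₂(0.17) = 0.4346
−0.05·log₂(0.05) = 0.2161
−0.28·log₂(0.28) = 0.5142
−0.13·log₂(0.13) = 0.3826
Sum ≈ 2.4481 → 2.4481 bits.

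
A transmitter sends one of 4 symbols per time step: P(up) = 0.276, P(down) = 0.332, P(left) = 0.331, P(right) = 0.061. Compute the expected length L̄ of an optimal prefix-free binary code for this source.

2 bits/symbol

Repeatedly combine the two least-probable nodes; the expected code length is the sum of the merged weights.
merge 61/1000 + 69/250 → 337/1000
merge 331/1000 + 83/250 → 663/1000
merge 337/1000 + 663/1000 → 1
L = 337/1000 + 663/1000 + 1 = 2 bits/symbol.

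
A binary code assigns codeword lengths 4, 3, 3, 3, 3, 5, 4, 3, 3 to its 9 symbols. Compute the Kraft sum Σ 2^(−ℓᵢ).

0.90625

With common denominator 2^5 = 32: Σ 2^(−ℓᵢ) = 2/32 + 4/32 + 4/32 + 4/32 + 4/32 + 1/32 + 2/32 + 4/32 + 4/32 = 29/32 = 0.90625.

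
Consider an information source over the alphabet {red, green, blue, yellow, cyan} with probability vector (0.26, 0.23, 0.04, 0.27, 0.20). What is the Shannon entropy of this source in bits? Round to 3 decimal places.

H = −Σ pᵢ log₂ pᵢ.
−0.26·log₂(0.26) = 0.5053
−0.23·log₂(0.23) = 0.4877
−0.04·log₂(0.04) = 0.1858
−0.27·log₂(0.27) = 0.5100
−0.20·log₂(0.20) = 0.4644
Sum ≈ 2.1531 → 2.153 bits.

2.153 bits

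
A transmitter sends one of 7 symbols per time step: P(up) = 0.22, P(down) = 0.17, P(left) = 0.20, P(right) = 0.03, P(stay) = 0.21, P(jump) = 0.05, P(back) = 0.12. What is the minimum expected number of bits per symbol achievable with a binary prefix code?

Repeatedly combine the two least-probable nodes; the expected code length is the sum of the merged weights.
merge 3/100 + 1/20 → 2/25
merge 2/25 + 3/25 → 1/5
merge 17/100 + 1/5 → 37/100
merge 1/5 + 21/100 → 41/100
merge 11/50 + 37/100 → 59/100
merge 41/100 + 59/100 → 1
L = 2/25 + 1/5 + 37/100 + 41/100 + 59/100 + 1 = 53/20 = 2.65 bits/symbol.

2.65 bits/symbol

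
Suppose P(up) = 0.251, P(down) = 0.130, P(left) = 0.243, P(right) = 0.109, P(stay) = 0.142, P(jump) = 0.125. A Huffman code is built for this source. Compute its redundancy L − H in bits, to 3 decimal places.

Entropy H = −Σ p log₂ p ≈ 2.5026 bits.
Huffman merges: 109/1000+1/8→117/500; 13/100+71/500→34/125; 117/500+243/1000→477/1000; 251/1000+34/125→523/1000; 477/1000+523/1000→1. L = 1253/500 ≈ 2.5060.
L − H = 2.5060 − 2.5026 = 0.003 bits.

0.003 bits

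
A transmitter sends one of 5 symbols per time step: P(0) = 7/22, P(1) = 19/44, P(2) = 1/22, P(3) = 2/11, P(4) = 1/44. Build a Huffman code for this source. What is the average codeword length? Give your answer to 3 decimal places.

1.886 bits/symbol

Repeatedly combine the two least-probable nodes; the expected code length is the sum of the merged weights.
merge 1/44 + 1/22 → 3/44
merge 3/44 + 2/11 → 1/4
merge 1/4 + 7/22 → 25/44
merge 19/44 + 25/44 → 1
L = 3/44 + 1/4 + 25/44 + 1 = 83/44 ≈ 1.886 bits/symbol.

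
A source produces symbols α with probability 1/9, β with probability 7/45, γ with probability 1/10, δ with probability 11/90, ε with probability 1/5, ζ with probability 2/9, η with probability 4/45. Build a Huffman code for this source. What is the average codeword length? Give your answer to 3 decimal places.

Repeatedly combine the two least-probable nodes; the expected code length is the sum of the merged weights.
merge 4/45 + 1/10 → 17/90
merge 1/9 + 11/90 → 7/30
merge 7/45 + 17/90 → 31/90
merge 1/5 + 2/9 → 19/45
merge 7/30 + 31/90 → 26/45
merge 19/45 + 26/45 → 1
L = 17/90 + 7/30 + 31/90 + 19/45 + 26/45 + 1 = 83/30 ≈ 2.767 bits/symbol.

2.767 bits/symbol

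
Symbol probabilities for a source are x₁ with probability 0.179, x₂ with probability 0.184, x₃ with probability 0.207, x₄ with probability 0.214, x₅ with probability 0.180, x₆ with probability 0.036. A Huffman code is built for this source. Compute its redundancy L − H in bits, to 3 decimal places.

0.121 bits

Entropy H = −Σ p log₂ p ≈ 2.4580 bits.
Huffman merges: 9/250+179/1000→43/200; 9/50+23/125→91/250; 207/1000+107/500→421/1000; 43/200+91/250→579/1000; 421/1000+579/1000→1. L = 2579/1000 ≈ 2.5790.
L − H = 2.5790 − 2.4580 = 0.121 bits.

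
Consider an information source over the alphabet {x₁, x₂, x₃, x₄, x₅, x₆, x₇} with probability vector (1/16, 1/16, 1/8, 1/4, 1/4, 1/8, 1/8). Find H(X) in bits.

2.625 bits

Each probability is a power of 1/2, so log₂(1/p) is an integer.
H = Σ p·log₂(1/p) = 1/16·4 + 1/16·4 + 1/8·3 + 1/4·2 + 1/4·2 + 1/8·3 + 1/8·3 = 2.625 bits.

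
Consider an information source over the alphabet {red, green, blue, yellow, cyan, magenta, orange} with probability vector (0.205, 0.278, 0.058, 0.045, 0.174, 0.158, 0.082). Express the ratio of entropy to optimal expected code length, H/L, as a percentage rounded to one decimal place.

98.4%

Entropy H = −Σ p log₂ p ≈ 2.5771 bits.
Huffman merges: 9/200+29/500→103/1000; 41/500+103/1000→37/200; 79/500+87/500→83/250; 37/200+41/200→39/100; 139/500+83/250→61/100; 39/100+61/100→1. L = 131/50 ≈ 2.6200.
Efficiency = H/L = 2.5771/2.6200 = 98.4%.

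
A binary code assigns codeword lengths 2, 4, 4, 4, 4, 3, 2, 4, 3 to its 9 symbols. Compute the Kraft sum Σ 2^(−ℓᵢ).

With common denominator 2^4 = 16: Σ 2^(−ℓᵢ) = 4/16 + 1/16 + 1/16 + 1/16 + 1/16 + 2/16 + 4/16 + 1/16 + 2/16 = 17/16 = 1.0625.

1.0625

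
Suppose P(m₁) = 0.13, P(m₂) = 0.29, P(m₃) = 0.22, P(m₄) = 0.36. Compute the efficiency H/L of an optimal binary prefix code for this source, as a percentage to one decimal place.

96.1%

Entropy H = −Σ p log₂ p ≈ 1.9117 bits.
Huffman merges: 13/100+11/50→7/20; 29/100+7/20→16/25; 9/25+16/25→1. L = 199/100 ≈ 1.9900.
Efficiency = H/L = 1.9117/1.9900 = 96.1%.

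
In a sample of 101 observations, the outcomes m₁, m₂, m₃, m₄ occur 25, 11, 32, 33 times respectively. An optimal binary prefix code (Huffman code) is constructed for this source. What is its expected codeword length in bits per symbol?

2 bits/symbol

Probabilities are the counts divided by 101.
Repeatedly combine the two least-probable nodes; the expected code length is the sum of the merged weights.
merge 11/101 + 25/101 → 36/101
merge 32/101 + 33/101 → 65/101
merge 36/101 + 65/101 → 1
L = 36/101 + 65/101 + 1 = 2 bits/symbol.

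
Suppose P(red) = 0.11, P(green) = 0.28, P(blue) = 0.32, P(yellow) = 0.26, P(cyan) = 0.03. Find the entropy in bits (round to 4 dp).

H = −Σ pᵢ log₂ pᵢ.
−0.11·log₂(0.11) = 0.3503
−0.28·log₂(0.28) = 0.5142
−0.32·log₂(0.32) = 0.5260
−0.26·log₂(0.26) = 0.5053
−0.03·log₂(0.03) = 0.1518
Sum ≈ 2.0476 → 2.0476 bits.

2.0476 bits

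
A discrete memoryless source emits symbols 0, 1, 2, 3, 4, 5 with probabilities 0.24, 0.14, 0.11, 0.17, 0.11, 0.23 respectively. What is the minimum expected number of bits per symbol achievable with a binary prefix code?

2.53 bits/symbol

Repeatedly combine the two least-probable nodes; the expected code length is the sum of the merged weights.
merge 11/100 + 11/100 → 11/50
merge 7/50 + 17/100 → 31/100
merge 11/50 + 23/100 → 9/20
merge 6/25 + 31/100 → 11/20
merge 9/20 + 11/20 → 1
L = 11/50 + 31/100 + 9/20 + 11/20 + 1 = 253/100 = 2.53 bits/symbol.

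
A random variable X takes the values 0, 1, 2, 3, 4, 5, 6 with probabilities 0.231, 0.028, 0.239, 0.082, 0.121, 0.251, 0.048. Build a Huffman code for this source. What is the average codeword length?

Repeatedly combine the two least-probable nodes; the expected code length is the sum of the merged weights.
merge 7/250 + 6/125 → 19/250
merge 19/250 + 41/500 → 79/500
merge 121/1000 + 79/500 → 279/1000
merge 231/1000 + 239/1000 → 47/100
merge 251/1000 + 279/1000 → 53/100
merge 47/100 + 53/100 → 1
L = 19/250 + 79/500 + 279/1000 + 47/100 + 53/100 + 1 = 2513/1000 = 2.513 bits/symbol.

2.513 bits/symbol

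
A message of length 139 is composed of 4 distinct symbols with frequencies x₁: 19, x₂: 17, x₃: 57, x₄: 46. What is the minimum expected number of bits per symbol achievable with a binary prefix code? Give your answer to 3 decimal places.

Probabilities are the counts divided by 139.
Repeatedly combine the two least-probable nodes; the expected code length is the sum of the merged weights.
merge 17/139 + 19/139 → 36/139
merge 36/139 + 46/139 → 82/139
merge 57/139 + 82/139 → 1
L = 36/139 + 82/139 + 1 = 257/139 ≈ 1.849 bits/symbol.

1.849 bits/symbol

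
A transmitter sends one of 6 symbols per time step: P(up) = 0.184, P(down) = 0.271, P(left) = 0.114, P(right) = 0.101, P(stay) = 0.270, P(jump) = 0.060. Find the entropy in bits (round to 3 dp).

2.405 bits

H = −Σ pᵢ log₂ pᵢ.
−0.184·log₂(0.184) = 0.4494
−0.271·log₂(0.271) = 0.5105
−0.114·log₂(0.114) = 0.3571
−0.101·log₂(0.101) = 0.3341
−0.270·log₂(0.270) = 0.5100
−0.060·log₂(0.060) = 0.2435
Sum ≈ 2.4046 → 2.405 bits.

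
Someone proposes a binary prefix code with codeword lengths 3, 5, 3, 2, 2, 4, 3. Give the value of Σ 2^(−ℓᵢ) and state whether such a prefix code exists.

With common denominator 2^5 = 32: Σ 2^(−ℓᵢ) = 4/32 + 1/32 + 4/32 + 8/32 + 8/32 + 2/32 + 4/32 = 31/32 = 0.96875.
Kraft's inequality requires Σ ≤ 1; here Σ = 0.96875 ≤ 1, so such a prefix code exists.

0.96875; yes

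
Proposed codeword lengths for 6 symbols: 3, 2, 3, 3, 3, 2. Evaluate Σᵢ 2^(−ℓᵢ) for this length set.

1

With common denominator 2^3 = 8: Σ 2^(−ℓᵢ) = 1/8 + 2/8 + 1/8 + 1/8 + 1/8 + 2/8 = 8/8 = 1.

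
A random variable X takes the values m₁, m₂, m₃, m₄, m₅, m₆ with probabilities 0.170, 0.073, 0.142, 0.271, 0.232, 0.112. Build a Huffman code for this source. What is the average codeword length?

2.497 bits/symbol

Repeatedly combine the two least-probable nodes; the expected code length is the sum of the merged weights.
merge 73/1000 + 14/125 → 37/200
merge 71/500 + 17/100 → 39/125
merge 37/200 + 29/125 → 417/1000
merge 271/1000 + 39/125 → 583/1000
merge 417/1000 + 583/1000 → 1
L = 37/200 + 39/125 + 417/1000 + 583/1000 + 1 = 2497/1000 = 2.497 bits/symbol.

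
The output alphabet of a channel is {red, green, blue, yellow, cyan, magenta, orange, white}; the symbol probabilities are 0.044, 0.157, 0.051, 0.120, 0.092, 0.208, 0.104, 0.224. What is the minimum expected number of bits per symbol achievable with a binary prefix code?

Repeatedly combine the two least-probable nodes; the expected code length is the sum of the merged weights.
merge 11/250 + 51/1000 → 19/200
merge 23/250 + 19/200 → 187/1000
merge 13/125 + 3/25 → 28/125
merge 157/1000 + 187/1000 → 43/125
merge 26/125 + 28/125 → 54/125
merge 28/125 + 43/125 → 71/125
merge 54/125 + 71/125 → 1
L = 19/200 + 187/1000 + 28/125 + 43/125 + 54/125 + 71/125 + 1 = 57/20 = 2.85 bits/symbol.

2.85 bits/symbol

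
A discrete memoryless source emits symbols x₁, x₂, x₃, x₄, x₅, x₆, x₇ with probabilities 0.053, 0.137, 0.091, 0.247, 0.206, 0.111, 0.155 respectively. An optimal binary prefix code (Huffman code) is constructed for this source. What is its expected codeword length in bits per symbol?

2.691 bits/symbol

Repeatedly combine the two least-probable nodes; the expected code length is the sum of the merged weights.
merge 53/1000 + 91/1000 → 18/125
merge 111/1000 + 137/1000 → 31/125
merge 18/125 + 31/200 → 299/1000
merge 103/500 + 247/1000 → 453/1000
merge 31/125 + 299/1000 → 547/1000
merge 453/1000 + 547/1000 → 1
L = 18/125 + 31/125 + 299/1000 + 453/1000 + 547/1000 + 1 = 2691/1000 = 2.691 bits/symbol.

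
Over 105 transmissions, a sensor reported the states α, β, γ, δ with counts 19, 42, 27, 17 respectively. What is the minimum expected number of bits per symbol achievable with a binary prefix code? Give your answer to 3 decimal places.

Probabilities are the counts divided by 105.
Repeatedly combine the two least-probable nodes; the expected code length is the sum of the merged weights.
merge 17/105 + 19/105 → 12/35
merge 9/35 + 12/35 → 3/5
merge 2/5 + 3/5 → 1
L = 12/35 + 3/5 + 1 = 68/35 ≈ 1.943 bits/symbol.

1.943 bits/symbol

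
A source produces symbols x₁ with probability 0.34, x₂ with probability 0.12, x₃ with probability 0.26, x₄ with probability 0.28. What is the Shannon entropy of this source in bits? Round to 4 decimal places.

H = −Σ pᵢ log₂ pᵢ.
−0.34·log₂(0.34) = 0.5292
−0.12·log₂(0.12) = 0.3671
−0.26·log₂(0.26) = 0.5053
−0.28·log₂(0.28) = 0.5142
Sum ≈ 1.9157 → 1.9157 bits.

1.9157 bits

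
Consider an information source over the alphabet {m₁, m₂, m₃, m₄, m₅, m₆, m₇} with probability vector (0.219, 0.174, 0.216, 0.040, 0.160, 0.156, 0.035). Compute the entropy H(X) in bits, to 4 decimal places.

H = −Σ pᵢ log₂ pᵢ.
−0.219·log₂(0.219) = 0.4798
−0.174·log₂(0.174) = 0.4390
−0.216·log₂(0.216) = 0.4776
−0.040·log₂(0.040) = 0.1858
−0.160·log₂(0.160) = 0.4230
−0.156·log₂(0.156) = 0.4181
−0.035·log₂(0.035) = 0.1693
Sum ≈ 2.5925 → 2.5925 bits.

2.5925 bits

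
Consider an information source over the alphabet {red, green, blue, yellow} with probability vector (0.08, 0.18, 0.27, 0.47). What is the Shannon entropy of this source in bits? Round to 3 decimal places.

H = −Σ pᵢ log₂ pᵢ.
−0.08·log₂(0.08) = 0.2915
−0.18·log₂(0.18) = 0.4453
−0.27·log₂(0.27) = 0.5100
−0.47·log₂(0.47) = 0.5120
Sum ≈ 1.7588 → 1.759 bits.

1.759 bits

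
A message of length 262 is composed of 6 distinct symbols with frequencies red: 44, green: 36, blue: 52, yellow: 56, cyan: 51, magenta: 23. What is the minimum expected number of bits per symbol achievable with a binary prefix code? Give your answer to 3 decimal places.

Probabilities are the counts divided by 262.
Repeatedly combine the two least-probable nodes; the expected code length is the sum of the merged weights.
merge 23/262 + 18/131 → 59/262
merge 22/131 + 51/262 → 95/262
merge 26/131 + 28/131 → 54/131
merge 59/262 + 95/262 → 77/131
merge 54/131 + 77/131 → 1
L = 59/262 + 95/262 + 54/131 + 77/131 + 1 = 339/131 ≈ 2.588 bits/symbol.

2.588 bits/symbol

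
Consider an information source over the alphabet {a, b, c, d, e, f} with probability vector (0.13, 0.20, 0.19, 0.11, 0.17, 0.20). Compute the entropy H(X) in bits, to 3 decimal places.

2.552 bits

H = −Σ pᵢ log₂ pᵢ.
−0.13·log₂(0.13) = 0.3826
−0.20·log₂(0.20) = 0.4644
−0.19·log₂(0.19) = 0.4552
−0.11·log₂(0.11) = 0.3503
−0.17·log₂(0.17) = 0.4346
−0.20·log₂(0.20) = 0.4644
Sum ≈ 2.5515 → 2.552 bits.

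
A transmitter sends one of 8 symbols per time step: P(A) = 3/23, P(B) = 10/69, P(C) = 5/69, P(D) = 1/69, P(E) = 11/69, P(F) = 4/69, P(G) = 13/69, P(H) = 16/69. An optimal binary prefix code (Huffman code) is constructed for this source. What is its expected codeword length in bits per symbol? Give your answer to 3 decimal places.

2.797 bits/symbol

Repeatedly combine the two least-probable nodes; the expected code length is the sum of the merged weights.
merge 1/69 + 4/69 → 5/69
merge 5/69 + 5/69 → 10/69
merge 3/23 + 10/69 → 19/69
merge 10/69 + 11/69 → 7/23
merge 13/69 + 16/69 → 29/69
merge 19/69 + 7/23 → 40/69
merge 29/69 + 40/69 → 1
L = 5/69 + 10/69 + 19/69 + 7/23 + 29/69 + 40/69 + 1 = 193/69 ≈ 2.797 bits/symbol.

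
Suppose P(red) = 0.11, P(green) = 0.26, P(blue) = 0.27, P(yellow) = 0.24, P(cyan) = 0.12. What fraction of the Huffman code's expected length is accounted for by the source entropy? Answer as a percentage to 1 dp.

99.9%

Entropy H = −Σ p log₂ p ≈ 2.2268 bits.
Huffman merges: 11/100+3/25→23/100; 23/100+6/25→47/100; 13/50+27/100→53/100; 47/100+53/100→1. L = 223/100 ≈ 2.2300.
Efficiency = H/L = 2.2268/2.2300 = 99.9%.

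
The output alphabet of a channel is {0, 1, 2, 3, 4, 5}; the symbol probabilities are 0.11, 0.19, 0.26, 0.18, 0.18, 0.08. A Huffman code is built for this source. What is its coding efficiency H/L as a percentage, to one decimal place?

Entropy H = −Σ p log₂ p ≈ 2.4929 bits.
Huffman merges: 2/25+11/100→19/100; 9/50+9/50→9/25; 19/100+19/100→19/50; 13/50+9/25→31/50; 19/50+31/50→1. L = 51/20 ≈ 2.5500.
Efficiency = H/L = 2.4929/2.5500 = 97.8%.

97.8%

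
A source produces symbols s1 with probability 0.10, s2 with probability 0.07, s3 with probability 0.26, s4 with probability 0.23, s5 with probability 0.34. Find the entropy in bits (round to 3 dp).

H = −Σ pᵢ log₂ pᵢ.
−0.10·log₂(0.10) = 0.3322
−0.07·log₂(0.07) = 0.2686
−0.26·log₂(0.26) = 0.5053
−0.23·log₂(0.23) = 0.4877
−0.34·log₂(0.34) = 0.5292
Sum ≈ 2.1229 → 2.123 bits.

2.123 bits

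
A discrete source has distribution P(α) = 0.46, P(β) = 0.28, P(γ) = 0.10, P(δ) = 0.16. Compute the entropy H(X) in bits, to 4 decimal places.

H = −Σ pᵢ log₂ pᵢ.
−0.46·log₂(0.46) = 0.5153
−0.28·log₂(0.28) = 0.5142
−0.10·log₂(0.10) = 0.3322
−0.16·log₂(0.16) = 0.4230
Sum ≈ 1.7848 → 1.7848 bits.

1.7848 bits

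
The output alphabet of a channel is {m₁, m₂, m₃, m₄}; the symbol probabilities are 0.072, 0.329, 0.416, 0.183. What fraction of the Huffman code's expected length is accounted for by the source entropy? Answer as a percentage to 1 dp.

Entropy H = −Σ p log₂ p ≈ 1.7757 bits.
Huffman merges: 9/125+183/1000→51/200; 51/200+329/1000→73/125; 52/125+73/125→1. L = 1839/1000 ≈ 1.8390.
Efficiency = H/L = 1.7757/1.8390 = 96.6%.

96.6%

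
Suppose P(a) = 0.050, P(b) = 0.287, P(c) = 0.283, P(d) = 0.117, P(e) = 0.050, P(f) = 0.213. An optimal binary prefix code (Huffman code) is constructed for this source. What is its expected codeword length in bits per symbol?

Repeatedly combine the two least-probable nodes; the expected code length is the sum of the merged weights.
merge 1/20 + 1/20 → 1/10
merge 1/10 + 117/1000 → 217/1000
merge 213/1000 + 217/1000 → 43/100
merge 283/1000 + 287/1000 → 57/100
merge 43/100 + 57/100 → 1
L = 1/10 + 217/1000 + 43/100 + 57/100 + 1 = 2317/1000 = 2.317 bits/symbol.

2.317 bits/symbol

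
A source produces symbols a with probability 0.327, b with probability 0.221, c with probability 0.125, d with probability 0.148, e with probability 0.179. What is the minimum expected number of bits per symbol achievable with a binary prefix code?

Repeatedly combine the two least-probable nodes; the expected code length is the sum of the merged weights.
merge 1/8 + 37/250 → 273/1000
merge 179/1000 + 221/1000 → 2/5
merge 273/1000 + 327/1000 → 3/5
merge 2/5 + 3/5 → 1
L = 273/1000 + 2/5 + 3/5 + 1 = 2273/1000 = 2.273 bits/symbol.

2.273 bits/symbol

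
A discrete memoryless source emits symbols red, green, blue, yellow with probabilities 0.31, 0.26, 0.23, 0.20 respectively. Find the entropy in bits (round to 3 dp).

H = −Σ pᵢ log₂ pᵢ.
−0.31·log₂(0.31) = 0.5238
−0.26·log₂(0.26) = 0.5053
−0.23·log₂(0.23) = 0.4877
−0.20·log₂(0.20) = 0.4644
Sum ≈ 1.9811 → 1.981 bits.

1.981 bits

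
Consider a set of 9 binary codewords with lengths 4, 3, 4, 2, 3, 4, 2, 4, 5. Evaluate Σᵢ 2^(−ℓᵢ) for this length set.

With common denominator 2^5 = 32: Σ 2^(−ℓᵢ) = 2/32 + 4/32 + 2/32 + 8/32 + 4/32 + 2/32 + 8/32 + 2/32 + 1/32 = 33/32 = 1.03125.

1.03125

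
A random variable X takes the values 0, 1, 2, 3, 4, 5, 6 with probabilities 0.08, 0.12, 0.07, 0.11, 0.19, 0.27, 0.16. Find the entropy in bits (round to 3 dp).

H = −Σ pᵢ log₂ pᵢ.
−0.08·log₂(0.08) = 0.2915
−0.12·log₂(0.12) = 0.3671
−0.07·log₂(0.07) = 0.2686
−0.11·log₂(0.11) = 0.3503
−0.19·log₂(0.19) = 0.4552
−0.27·log₂(0.27) = 0.5100
−0.16·log₂(0.16) = 0.4230
Sum ≈ 2.6657 → 2.666 bits.

2.666 bits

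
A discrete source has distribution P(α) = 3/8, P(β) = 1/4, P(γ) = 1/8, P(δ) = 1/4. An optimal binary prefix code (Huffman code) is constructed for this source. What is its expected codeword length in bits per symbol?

Repeatedly combine the two least-probable nodes; the expected code length is the sum of the merged weights.
merge 1/8 + 1/4 → 3/8
merge 1/4 + 3/8 → 5/8
merge 3/8 + 5/8 → 1
L = 3/8 + 5/8 + 1 = 2 bits/symbol.

2 bits/symbol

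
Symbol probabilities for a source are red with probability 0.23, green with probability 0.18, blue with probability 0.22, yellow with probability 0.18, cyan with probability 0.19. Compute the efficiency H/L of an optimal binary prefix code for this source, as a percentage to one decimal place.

98.1%

Entropy H = −Σ p log₂ p ≈ 2.3141 bits.
Huffman merges: 9/50+9/50→9/25; 19/100+11/50→41/100; 23/100+9/25→59/100; 41/100+59/100→1. L = 59/25 ≈ 2.3600.
Efficiency = H/L = 2.3141/2.3600 = 98.1%.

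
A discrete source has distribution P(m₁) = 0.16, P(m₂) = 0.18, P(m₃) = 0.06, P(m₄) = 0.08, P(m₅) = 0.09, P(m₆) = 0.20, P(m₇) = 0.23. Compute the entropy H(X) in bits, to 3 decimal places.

H = −Σ pᵢ log₂ pᵢ.
−0.16·log₂(0.16) = 0.4230
−0.18·log₂(0.18) = 0.4453
−0.06·log₂(0.06) = 0.2435
−0.08·log₂(0.08) = 0.2915
−0.09·log₂(0.09) = 0.3127
−0.20·log₂(0.20) = 0.4644
−0.23·log₂(0.23) = 0.4877
Sum ≈ 2.6681 → 2.668 bits.

2.668 bits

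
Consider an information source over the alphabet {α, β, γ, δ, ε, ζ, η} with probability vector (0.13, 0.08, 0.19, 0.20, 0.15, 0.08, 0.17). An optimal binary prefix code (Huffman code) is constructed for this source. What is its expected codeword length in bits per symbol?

Repeatedly combine the two least-probable nodes; the expected code length is the sum of the merged weights.
merge 2/25 + 2/25 → 4/25
merge 13/100 + 3/20 → 7/25
merge 4/25 + 17/100 → 33/100
merge 19/100 + 1/5 → 39/100
merge 7/25 + 33/100 → 61/100
merge 39/100 + 61/100 → 1
L = 4/25 + 7/25 + 33/100 + 39/100 + 61/100 + 1 = 277/100 = 2.77 bits/symbol.

2.77 bits/symbol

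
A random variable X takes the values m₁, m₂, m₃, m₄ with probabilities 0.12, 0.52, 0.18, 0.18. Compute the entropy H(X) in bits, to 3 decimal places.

H = −Σ pᵢ log₂ pᵢ.
−0.12·log₂(0.12) = 0.3671
−0.52·log₂(0.52) = 0.4906
−0.18·log₂(0.18) = 0.4453
−0.18·log₂(0.18) = 0.4453
Sum ≈ 1.7483 → 1.748 bits.

1.748 bits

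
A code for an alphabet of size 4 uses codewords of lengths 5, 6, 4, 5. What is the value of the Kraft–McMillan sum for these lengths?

With common denominator 2^6 = 64: Σ 2^(−ℓᵢ) = 2/64 + 1/64 + 4/64 + 2/64 = 9/64 = 0.140625.

0.140625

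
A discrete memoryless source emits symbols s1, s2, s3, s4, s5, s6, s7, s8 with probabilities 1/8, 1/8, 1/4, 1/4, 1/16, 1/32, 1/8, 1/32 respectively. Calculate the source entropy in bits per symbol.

2.6875 bits

Each probability is a power of 1/2, so log₂(1/p) is an integer.
H = Σ p·log₂(1/p) = 1/8·3 + 1/8·3 + 1/4·2 + 1/4·2 + 1/16·4 + 1/32·5 + 1/8·3 + 1/32·5 = 2.6875 bits.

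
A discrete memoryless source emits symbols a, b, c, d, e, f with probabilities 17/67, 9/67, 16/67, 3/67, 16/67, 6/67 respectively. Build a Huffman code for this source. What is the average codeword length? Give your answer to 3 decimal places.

2.403 bits/symbol

Repeatedly combine the two least-probable nodes; the expected code length is the sum of the merged weights.
merge 3/67 + 6/67 → 9/67
merge 9/67 + 9/67 → 18/67
merge 16/67 + 16/67 → 32/67
merge 17/67 + 18/67 → 35/67
merge 32/67 + 35/67 → 1
L = 9/67 + 18/67 + 32/67 + 35/67 + 1 = 161/67 ≈ 2.403 bits/symbol.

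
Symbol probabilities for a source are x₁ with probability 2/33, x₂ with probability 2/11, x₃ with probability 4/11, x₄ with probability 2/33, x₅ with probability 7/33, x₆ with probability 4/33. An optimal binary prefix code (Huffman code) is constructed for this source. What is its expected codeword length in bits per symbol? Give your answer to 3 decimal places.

Repeatedly combine the two least-probable nodes; the expected code length is the sum of the merged weights.
merge 2/33 + 2/33 → 4/33
merge 4/33 + 4/33 → 8/33
merge 2/11 + 7/33 → 13/33
merge 8/33 + 4/11 → 20/33
merge 13/33 + 20/33 → 1
L = 4/33 + 8/33 + 13/33 + 20/33 + 1 = 26/11 ≈ 2.364 bits/symbol.

2.364 bits/symbol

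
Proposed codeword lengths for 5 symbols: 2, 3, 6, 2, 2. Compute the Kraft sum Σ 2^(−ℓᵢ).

With common denominator 2^6 = 64: Σ 2^(−ℓᵢ) = 16/64 + 8/64 + 1/64 + 16/64 + 16/64 = 57/64 = 0.890625.

0.890625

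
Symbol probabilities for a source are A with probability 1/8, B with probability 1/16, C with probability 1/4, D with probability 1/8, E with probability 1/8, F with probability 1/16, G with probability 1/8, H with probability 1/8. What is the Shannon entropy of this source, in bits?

2.875 bits

Each probability is a power of 1/2, so log₂(1/p) is an integer.
H = Σ p·log₂(1/p) = 1/8·3 + 1/16·4 + 1/4·2 + 1/8·3 + 1/8·3 + 1/16·4 + 1/8·3 + 1/8·3 = 2.875 bits.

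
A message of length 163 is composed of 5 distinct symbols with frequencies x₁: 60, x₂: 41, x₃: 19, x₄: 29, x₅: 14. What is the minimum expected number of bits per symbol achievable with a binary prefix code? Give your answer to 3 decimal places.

2.202 bits/symbol

Probabilities are the counts divided by 163.
Repeatedly combine the two least-probable nodes; the expected code length is the sum of the merged weights.
merge 14/163 + 19/163 → 33/163
merge 29/163 + 33/163 → 62/163
merge 41/163 + 60/163 → 101/163
merge 62/163 + 101/163 → 1
L = 33/163 + 62/163 + 101/163 + 1 = 359/163 ≈ 2.202 bits/symbol.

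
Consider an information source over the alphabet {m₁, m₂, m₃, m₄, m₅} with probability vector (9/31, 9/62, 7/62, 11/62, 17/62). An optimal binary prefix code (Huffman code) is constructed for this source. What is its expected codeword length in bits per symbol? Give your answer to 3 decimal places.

Repeatedly combine the two least-probable nodes; the expected code length is the sum of the merged weights.
merge 7/62 + 9/62 → 8/31
merge 11/62 + 8/31 → 27/62
merge 17/62 + 9/31 → 35/62
merge 27/62 + 35/62 → 1
L = 8/31 + 27/62 + 35/62 + 1 = 70/31 ≈ 2.258 bits/symbol.

2.258 bits/symbol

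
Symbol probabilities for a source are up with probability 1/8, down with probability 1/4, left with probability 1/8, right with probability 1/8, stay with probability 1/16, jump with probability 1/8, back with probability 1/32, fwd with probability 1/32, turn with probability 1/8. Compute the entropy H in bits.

Each probability is a power of 1/2, so log₂(1/p) is an integer.
H = Σ p·log₂(1/p) = 1/8·3 + 1/4·2 + 1/8·3 + 1/8·3 + 1/16·4 + 1/8·3 + 1/32·5 + 1/32·5 + 1/8·3 = 2.9375 bits.

2.9375 bits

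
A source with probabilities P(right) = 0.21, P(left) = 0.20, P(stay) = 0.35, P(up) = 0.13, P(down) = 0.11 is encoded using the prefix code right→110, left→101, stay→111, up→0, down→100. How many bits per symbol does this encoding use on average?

2.74 bits/symbol

L̄ = Σ pᵢ·ℓᵢ = 0.21·3 + 0.20·3 + 0.35·3 + 0.13·1 + 0.11·3 = 2.74 bits/symbol.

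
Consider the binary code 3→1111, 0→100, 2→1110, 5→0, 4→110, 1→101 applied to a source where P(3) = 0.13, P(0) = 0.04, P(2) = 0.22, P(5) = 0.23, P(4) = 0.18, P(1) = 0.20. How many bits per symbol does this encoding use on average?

L̄ = Σ pᵢ·ℓᵢ = 0.13·4 + 0.04·3 + 0.22·4 + 0.23·1 + 0.18·3 + 0.20·3 = 2.89 bits/symbol.

2.89 bits/symbol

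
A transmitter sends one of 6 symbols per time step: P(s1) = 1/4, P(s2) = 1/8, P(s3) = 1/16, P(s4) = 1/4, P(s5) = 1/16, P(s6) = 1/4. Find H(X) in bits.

Each probability is a power of 1/2, so log₂(1/p) is an integer.
H = Σ p·log₂(1/p) = 1/4·2 + 1/8·3 + 1/16·4 + 1/4·2 + 1/16·4 + 1/4·2 = 2.375 bits.

2.375 bits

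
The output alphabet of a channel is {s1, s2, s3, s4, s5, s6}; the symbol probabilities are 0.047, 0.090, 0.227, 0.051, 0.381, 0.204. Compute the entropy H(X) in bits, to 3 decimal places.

H = −Σ pᵢ log₂ pᵢ.
−0.047·log₂(0.047) = 0.2073
−0.090·log₂(0.090) = 0.3127
−0.227·log₂(0.227) = 0.4856
−0.051·log₂(0.051) = 0.2190
−0.381·log₂(0.381) = 0.5304
−0.204·log₂(0.204) = 0.4678
Sum ≈ 2.2228 → 2.223 bits.

2.223 bits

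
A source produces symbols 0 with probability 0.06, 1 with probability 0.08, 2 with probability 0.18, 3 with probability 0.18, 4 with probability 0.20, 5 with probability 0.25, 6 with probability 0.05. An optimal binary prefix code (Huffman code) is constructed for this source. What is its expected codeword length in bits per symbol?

2.66 bits/symbol

Repeatedly combine the two least-probable nodes; the expected code length is the sum of the merged weights.
merge 1/20 + 3/50 → 11/100
merge 2/25 + 11/100 → 19/100
merge 9/50 + 9/50 → 9/25
merge 19/100 + 1/5 → 39/100
merge 1/4 + 9/25 → 61/100
merge 39/100 + 61/100 → 1
L = 11/100 + 19/100 + 9/25 + 39/100 + 61/100 + 1 = 133/50 = 2.66 bits/symbol.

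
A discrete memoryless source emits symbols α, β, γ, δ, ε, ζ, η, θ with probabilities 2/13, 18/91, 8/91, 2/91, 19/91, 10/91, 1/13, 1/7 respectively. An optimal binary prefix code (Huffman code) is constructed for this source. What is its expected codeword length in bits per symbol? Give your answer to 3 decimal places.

Repeatedly combine the two least-probable nodes; the expected code length is the sum of the merged weights.
merge 2/91 + 1/13 → 9/91
merge 8/91 + 9/91 → 17/91
merge 10/91 + 1/7 → 23/91
merge 2/13 + 17/91 → 31/91
merge 18/91 + 19/91 → 37/91
merge 23/91 + 31/91 → 54/91
merge 37/91 + 54/91 → 1
L = 9/91 + 17/91 + 23/91 + 31/91 + 37/91 + 54/91 + 1 = 262/91 ≈ 2.879 bits/symbol.

2.879 bits/symbol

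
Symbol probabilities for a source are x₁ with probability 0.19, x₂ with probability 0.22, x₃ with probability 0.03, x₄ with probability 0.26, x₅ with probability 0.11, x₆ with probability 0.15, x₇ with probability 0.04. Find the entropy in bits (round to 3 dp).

H = −Σ pᵢ log₂ pᵢ.
−0.19·log₂(0.19) = 0.4552
−0.22·log₂(0.22) = 0.4806
−0.03·log₂(0.03) = 0.1518
−0.26·log₂(0.26) = 0.5053
−0.11·log₂(0.11) = 0.3503
−0.15·log₂(0.15) = 0.4105
−0.04·log₂(0.04) = 0.1858
Sum ≈ 2.5394 → 2.539 bits.

2.539 bits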